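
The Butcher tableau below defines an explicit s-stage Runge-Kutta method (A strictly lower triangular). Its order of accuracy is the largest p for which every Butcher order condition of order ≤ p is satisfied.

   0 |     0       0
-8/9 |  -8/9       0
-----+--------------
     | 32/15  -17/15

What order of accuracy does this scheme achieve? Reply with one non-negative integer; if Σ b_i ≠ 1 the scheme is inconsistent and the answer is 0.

1

b = (32/15, -17/15)
c = (0, -8/9)
Σ b_i: 32/15·1 + (-17/15)·1 = 1 ✓
b·c: (-17/15)·(-8/9) = 136/135 ≠ 1/2 ⇒ order 1.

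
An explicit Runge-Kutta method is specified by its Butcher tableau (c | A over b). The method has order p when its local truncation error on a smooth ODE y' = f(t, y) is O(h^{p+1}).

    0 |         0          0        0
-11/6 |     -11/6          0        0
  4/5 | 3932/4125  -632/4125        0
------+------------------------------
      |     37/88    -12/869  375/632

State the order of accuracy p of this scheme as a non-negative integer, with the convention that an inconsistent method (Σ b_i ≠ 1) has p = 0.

3

b = (37/88, -12/869, 375/632)
c = (0, -11/6, 4/5)
Ac = (0, 0, 316/1125)
Σ b_i: 37/88·1 + (-12/869)·1 + 375/632·1 = 1 ✓
b·c: (-12/869)·(-11/6) + 375/632·4/5 = 1/2 ✓
b·c²: (-12/869)·121/36 + 375/632·16/25 = 1/3 ✓
b·Ac: 375/632·316/1125 = 1/6 ✓; 3 stages ⇒ order 3.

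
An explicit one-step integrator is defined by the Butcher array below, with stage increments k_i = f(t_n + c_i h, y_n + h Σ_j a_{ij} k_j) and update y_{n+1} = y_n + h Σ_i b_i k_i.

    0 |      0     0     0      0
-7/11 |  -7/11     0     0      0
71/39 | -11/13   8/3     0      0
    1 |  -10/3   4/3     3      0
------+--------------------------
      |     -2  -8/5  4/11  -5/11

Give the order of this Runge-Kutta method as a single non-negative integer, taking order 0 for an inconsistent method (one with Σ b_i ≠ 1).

b = (-2, -8/5, 4/11, -5/11)
c = (0, -7/11, 71/39, 1)
Ac = (0, 0, -56/33, 1979/429)
Σ b_i: (-2)·1 + (-8/5)·1 + 4/11·1 + (-5/11)·1 = -203/55 ≠ 1 ⇒ order 0.

0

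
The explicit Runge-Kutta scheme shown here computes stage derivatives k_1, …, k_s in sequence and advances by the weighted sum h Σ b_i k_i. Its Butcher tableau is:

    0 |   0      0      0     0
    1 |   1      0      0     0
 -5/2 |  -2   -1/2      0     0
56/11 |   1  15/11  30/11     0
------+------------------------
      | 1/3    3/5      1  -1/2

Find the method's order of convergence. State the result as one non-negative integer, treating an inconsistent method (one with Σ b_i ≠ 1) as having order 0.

b = (1/3, 3/5, 1, -1/2)
c = (0, 1, -5/2, 56/11)
Ac = (0, 0, -1/2, -60/11)
Σ b_i: 1/3·1 + 3/5·1 + 1·1 + (-1/2)·1 = 43/30 ≠ 1 ⇒ order 0.

0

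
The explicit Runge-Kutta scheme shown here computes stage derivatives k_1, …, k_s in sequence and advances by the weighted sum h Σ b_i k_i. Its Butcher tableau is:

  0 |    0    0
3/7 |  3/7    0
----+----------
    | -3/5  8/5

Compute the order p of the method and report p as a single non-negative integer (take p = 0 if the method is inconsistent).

1

b = (-3/5, 8/5)
c = (0, 3/7)
Σ b_i: (-3/5)·1 + 8/5·1 = 1 ✓
b·c: 8/5·3/7 = 24/35 ≠ 1/2 ⇒ order 1.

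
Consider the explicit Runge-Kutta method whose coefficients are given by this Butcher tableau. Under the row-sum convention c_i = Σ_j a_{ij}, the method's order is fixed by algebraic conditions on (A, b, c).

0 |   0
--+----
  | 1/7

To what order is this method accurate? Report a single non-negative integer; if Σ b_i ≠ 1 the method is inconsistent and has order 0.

0

b = (1/7)
c = (0)
Σ b_i: 1/7·1 = 1/7 ≠ 1 ⇒ order 0.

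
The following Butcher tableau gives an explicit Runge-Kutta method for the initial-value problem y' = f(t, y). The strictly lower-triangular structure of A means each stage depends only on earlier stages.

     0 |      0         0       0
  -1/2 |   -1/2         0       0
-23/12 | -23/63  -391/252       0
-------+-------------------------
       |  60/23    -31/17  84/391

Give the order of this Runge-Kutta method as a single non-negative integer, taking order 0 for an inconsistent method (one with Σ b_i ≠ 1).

3

b = (60/23, -31/17, 84/391)
c = (0, -1/2, -23/12)
Ac = (0, 0, 391/504)
Σ b_i: 60/23·1 + (-31/17)·1 + 84/391·1 = 1 ✓
b·c: (-31/17)·(-1/2) + 84/391·(-23/12) = 1/2 ✓
b·c²: (-31/17)·1/4 + 84/391·529/144 = 1/3 ✓
b·Ac: 84/391·391/504 = 1/6 ✓; 3 stages ⇒ order 3.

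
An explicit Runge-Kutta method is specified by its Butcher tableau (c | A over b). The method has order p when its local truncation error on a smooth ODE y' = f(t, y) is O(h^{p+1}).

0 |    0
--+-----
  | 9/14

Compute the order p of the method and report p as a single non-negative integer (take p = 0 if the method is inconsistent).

b = (9/14)
c = (0)
Σ b_i: 9/14·1 = 9/14 ≠ 1 ⇒ order 0.

0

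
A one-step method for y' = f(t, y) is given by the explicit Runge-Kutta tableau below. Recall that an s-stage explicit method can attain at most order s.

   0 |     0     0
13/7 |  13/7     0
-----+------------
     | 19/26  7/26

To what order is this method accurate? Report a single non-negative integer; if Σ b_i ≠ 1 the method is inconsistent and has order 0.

2

b = (19/26, 7/26)
c = (0, 13/7)
Σ b_i: 19/26·1 + 7/26·1 = 1 ✓
b·c: 7/26·13/7 = 1/2 ✓; 2 stages ⇒ order 2.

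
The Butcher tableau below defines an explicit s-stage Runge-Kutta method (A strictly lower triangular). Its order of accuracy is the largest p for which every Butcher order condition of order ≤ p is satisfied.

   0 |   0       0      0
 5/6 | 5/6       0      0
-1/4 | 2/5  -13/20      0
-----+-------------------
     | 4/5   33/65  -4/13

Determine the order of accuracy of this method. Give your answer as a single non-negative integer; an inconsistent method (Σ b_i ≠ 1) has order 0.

b = (4/5, 33/65, -4/13)
c = (0, 5/6, -1/4)
Ac = (0, 0, -13/24)
Σ b_i: 4/5·1 + 33/65·1 + (-4/13)·1 = 1 ✓
b·c: 33/65·5/6 + (-4/13)·(-1/4) = 1/2 ✓
b·c²: 33/65·25/36 + (-4/13)·1/16 = 1/3 ✓
b·Ac: (-4/13)·(-13/24) = 1/6 ✓; 3 stages ⇒ order 3.

3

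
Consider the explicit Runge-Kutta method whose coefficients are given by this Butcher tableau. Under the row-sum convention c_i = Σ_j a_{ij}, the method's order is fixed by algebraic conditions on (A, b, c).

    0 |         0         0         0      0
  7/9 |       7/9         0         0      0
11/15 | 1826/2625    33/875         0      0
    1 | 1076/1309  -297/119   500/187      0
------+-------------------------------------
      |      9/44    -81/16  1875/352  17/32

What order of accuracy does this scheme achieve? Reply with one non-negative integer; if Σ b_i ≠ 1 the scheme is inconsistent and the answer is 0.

4

b = (9/44, -81/16, 1875/352, 17/32)
c = (0, 7/9, 11/15, 1)
Ac = (0, 0, 11/375, 1/51)
Σ b_i: 9/44·1 + (-81/16)·1 + 1875/352·1 + 17/32·1 = 1 ✓
b·c: (-81/16)·7/9 + 1875/352·11/15 + 17/32·1 = 1/2 ✓
b·c²: (-81/16)·49/81 + 1875/352·121/225 + 17/32·1 = 1/3 ✓
b·Ac: 1875/352·11/375 + 17/32·1/51 = 1/6 ✓
b·c³: (-81/16)·343/729 + 1875/352·1331/3375 + 17/32·1 = 1/4 ✓
b·(c∘Ac): 1875/352·121/5625 + 17/32·1/51 = 1/8 ✓
b·Ac²: 1875/352·77/3375 + 17/32·(-11/153) = 1/12 ✓
b·A²c: 17/32·4/51 = 1/24 ✓; 4 stages ⇒ order 4.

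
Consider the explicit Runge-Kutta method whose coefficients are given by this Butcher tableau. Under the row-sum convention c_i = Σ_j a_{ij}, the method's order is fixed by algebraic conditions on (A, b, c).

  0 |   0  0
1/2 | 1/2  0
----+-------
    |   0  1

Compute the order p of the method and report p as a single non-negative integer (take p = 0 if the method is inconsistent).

b = (0, 1)
c = (0, 1/2)
Σ b_i: 1·1 = 1 ✓
b·c: 1·1/2 = 1/2 ✓; 2 stages ⇒ order 2.

2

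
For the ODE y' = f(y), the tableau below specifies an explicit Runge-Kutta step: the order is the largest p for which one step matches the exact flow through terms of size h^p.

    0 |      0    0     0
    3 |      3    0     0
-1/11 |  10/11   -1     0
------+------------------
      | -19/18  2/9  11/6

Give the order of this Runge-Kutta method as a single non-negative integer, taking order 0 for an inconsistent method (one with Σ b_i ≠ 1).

b = (-19/18, 2/9, 11/6)
c = (0, 3, -1/11)
Ac = (0, 0, -3)
Σ b_i: (-19/18)·1 + 2/9·1 + 11/6·1 = 1 ✓
b·c: 2/9·3 + 11/6·(-1/11) = 1/2 ✓
b·c²: 2/9·9 + 11/6·1/121 = 133/66 ≠ 1/3 ⇒ order 2.
b·Ac: 11/6·(-3) = -11/2 ≠ 1/6

2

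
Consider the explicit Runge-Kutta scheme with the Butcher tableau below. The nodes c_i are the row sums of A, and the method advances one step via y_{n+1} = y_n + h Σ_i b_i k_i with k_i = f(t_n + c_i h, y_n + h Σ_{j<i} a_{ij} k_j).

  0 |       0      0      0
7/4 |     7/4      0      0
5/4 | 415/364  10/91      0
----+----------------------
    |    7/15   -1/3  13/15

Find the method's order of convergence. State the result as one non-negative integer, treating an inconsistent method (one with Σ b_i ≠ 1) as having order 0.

3

b = (7/15, -1/3, 13/15)
c = (0, 7/4, 5/4)
Ac = (0, 0, 5/26)
Σ b_i: 7/15·1 + (-1/3)·1 + 13/15·1 = 1 ✓
b·c: (-1/3)·7/4 + 13/15·5/4 = 1/2 ✓
b·c²: (-1/3)·49/16 + 13/15·25/16 = 1/3 ✓
b·Ac: 13/15·5/26 = 1/6 ✓; 3 stages ⇒ order 3.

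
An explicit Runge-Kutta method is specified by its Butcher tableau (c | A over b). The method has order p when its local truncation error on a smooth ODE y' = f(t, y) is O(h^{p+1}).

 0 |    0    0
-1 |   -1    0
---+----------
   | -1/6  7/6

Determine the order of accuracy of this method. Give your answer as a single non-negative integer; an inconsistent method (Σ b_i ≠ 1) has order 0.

1

b = (-1/6, 7/6)
c = (0, -1)
Σ b_i: (-1/6)·1 + 7/6·1 = 1 ✓
b·c: 7/6·(-1) = -7/6 ≠ 1/2 ⇒ order 1.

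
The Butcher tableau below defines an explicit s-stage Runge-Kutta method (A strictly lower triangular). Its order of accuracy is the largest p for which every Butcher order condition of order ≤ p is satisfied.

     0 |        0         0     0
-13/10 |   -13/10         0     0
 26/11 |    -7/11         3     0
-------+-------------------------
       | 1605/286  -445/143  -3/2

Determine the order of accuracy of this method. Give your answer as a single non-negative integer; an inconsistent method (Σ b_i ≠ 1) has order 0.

b = (1605/286, -445/143, -3/2)
c = (0, -13/10, 26/11)
Ac = (0, 0, -39/10)
Σ b_i: 1605/286·1 + (-445/143)·1 + (-3/2)·1 = 1 ✓
b·c: (-445/143)·(-13/10) + (-3/2)·26/11 = 1/2 ✓
b·c²: (-445/143)·169/100 + (-3/2)·676/121 = -33007/2420 ≠ 1/3 ⇒ order 2.
b·Ac: (-3/2)·(-39/10) = 117/20 ≠ 1/6

2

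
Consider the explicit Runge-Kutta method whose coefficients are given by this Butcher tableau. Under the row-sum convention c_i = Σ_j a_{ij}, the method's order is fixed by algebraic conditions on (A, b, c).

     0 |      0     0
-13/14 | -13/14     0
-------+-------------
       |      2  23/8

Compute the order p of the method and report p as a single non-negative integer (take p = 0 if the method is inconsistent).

0

b = (2, 23/8)
c = (0, -13/14)
Σ b_i: 2·1 + 23/8·1 = 39/8 ≠ 1 ⇒ order 0.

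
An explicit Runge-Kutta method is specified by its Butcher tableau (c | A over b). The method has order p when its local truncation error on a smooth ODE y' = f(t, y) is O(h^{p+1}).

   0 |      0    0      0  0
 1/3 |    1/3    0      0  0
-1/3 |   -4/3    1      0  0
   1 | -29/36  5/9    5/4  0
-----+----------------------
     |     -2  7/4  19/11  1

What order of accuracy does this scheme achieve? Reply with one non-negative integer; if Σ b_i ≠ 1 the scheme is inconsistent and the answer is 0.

b = (-2, 7/4, 19/11, 1)
c = (0, 1/3, -1/3, 1)
Ac = (0, 0, 1/3, -25/108)
Σ b_i: (-2)·1 + 7/4·1 + 19/11·1 + 1·1 = 109/44 ≠ 1 ⇒ order 0.

0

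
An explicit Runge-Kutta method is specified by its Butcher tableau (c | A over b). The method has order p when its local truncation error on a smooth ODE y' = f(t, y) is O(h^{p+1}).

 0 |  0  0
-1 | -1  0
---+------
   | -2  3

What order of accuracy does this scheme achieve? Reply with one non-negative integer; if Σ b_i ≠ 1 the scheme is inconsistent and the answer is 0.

b = (-2, 3)
c = (0, -1)
Σ b_i: (-2)·1 + 3·1 = 1 ✓
b·c: 3·(-1) = -3 ≠ 1/2 ⇒ order 1.

1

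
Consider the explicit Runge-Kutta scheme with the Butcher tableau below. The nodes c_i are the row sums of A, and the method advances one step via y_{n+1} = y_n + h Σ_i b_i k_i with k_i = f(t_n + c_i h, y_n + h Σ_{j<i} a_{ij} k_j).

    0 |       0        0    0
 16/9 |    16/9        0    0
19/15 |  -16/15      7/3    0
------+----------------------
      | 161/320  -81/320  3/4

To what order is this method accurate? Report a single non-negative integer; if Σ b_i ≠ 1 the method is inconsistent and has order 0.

b = (161/320, -81/320, 3/4)
c = (0, 16/9, 19/15)
Ac = (0, 0, 112/27)
Σ b_i: 161/320·1 + (-81/320)·1 + 3/4·1 = 1 ✓
b·c: (-81/320)·16/9 + 3/4·19/15 = 1/2 ✓
b·c²: (-81/320)·256/81 + 3/4·361/225 = 121/300 ≠ 1/3 ⇒ order 2.
b·Ac: 3/4·112/27 = 28/9 ≠ 1/6

2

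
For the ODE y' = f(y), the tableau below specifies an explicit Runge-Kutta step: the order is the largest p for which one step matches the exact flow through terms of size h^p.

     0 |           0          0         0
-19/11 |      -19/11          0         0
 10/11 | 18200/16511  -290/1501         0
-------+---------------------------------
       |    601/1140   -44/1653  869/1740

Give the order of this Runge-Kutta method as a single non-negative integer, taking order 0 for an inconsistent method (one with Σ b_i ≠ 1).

3

b = (601/1140, -44/1653, 869/1740)
c = (0, -19/11, 10/11)
Ac = (0, 0, 290/869)
Σ b_i: 601/1140·1 + (-44/1653)·1 + 869/1740·1 = 1 ✓
b·c: (-44/1653)·(-19/11) + 869/1740·10/11 = 1/2 ✓
b·c²: (-44/1653)·361/121 + 869/1740·100/121 = 1/3 ✓
b·Ac: 869/1740·290/869 = 1/6 ✓; 3 stages ⇒ order 3.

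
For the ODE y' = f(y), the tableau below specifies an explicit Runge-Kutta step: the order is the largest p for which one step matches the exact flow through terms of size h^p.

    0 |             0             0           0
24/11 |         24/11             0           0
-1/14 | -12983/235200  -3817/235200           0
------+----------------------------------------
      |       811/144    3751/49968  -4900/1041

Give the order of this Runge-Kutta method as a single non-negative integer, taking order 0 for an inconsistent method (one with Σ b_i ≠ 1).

b = (811/144, 3751/49968, -4900/1041)
c = (0, 24/11, -1/14)
Ac = (0, 0, -347/9800)
Σ b_i: 811/144·1 + 3751/49968·1 + (-4900/1041)·1 = 1 ✓
b·c: 3751/49968·24/11 + (-4900/1041)·(-1/14) = 1/2 ✓
b·c²: 3751/49968·576/121 + (-4900/1041)·1/196 = 1/3 ✓
b·Ac: (-4900/1041)·(-347/9800) = 1/6 ✓; 3 stages ⇒ order 3.

3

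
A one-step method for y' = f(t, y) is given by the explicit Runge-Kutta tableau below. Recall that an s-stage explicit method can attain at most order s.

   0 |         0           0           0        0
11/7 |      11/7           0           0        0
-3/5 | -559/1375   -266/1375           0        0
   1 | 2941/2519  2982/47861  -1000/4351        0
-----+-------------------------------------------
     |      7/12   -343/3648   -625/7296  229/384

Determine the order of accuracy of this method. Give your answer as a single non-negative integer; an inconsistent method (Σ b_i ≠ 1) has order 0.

4

b = (7/12, -343/3648, -625/7296, 229/384)
c = (0, 11/7, -3/5, 1)
Ac = (0, 0, -38/125, 54/229)
Σ b_i: 7/12·1 + (-343/3648)·1 + (-625/7296)·1 + 229/384·1 = 1 ✓
b·c: (-343/3648)·11/7 + (-625/7296)·(-3/5) + 229/384·1 = 1/2 ✓
b·c²: (-343/3648)·121/49 + (-625/7296)·9/25 + 229/384·1 = 1/3 ✓
b·Ac: (-625/7296)·(-38/125) + 229/384·54/229 = 1/6 ✓
b·c³: (-343/3648)·1331/343 + (-625/7296)·(-27/125) + 229/384·1 = 1/4 ✓
b·(c∘Ac): (-625/7296)·114/625 + 229/384·54/229 = 1/8 ✓
b·Ac²: (-625/7296)·(-418/875) + 229/384·114/1603 = 1/12 ✓
b·A²c: 229/384·16/229 = 1/24 ✓; 4 stages ⇒ order 4.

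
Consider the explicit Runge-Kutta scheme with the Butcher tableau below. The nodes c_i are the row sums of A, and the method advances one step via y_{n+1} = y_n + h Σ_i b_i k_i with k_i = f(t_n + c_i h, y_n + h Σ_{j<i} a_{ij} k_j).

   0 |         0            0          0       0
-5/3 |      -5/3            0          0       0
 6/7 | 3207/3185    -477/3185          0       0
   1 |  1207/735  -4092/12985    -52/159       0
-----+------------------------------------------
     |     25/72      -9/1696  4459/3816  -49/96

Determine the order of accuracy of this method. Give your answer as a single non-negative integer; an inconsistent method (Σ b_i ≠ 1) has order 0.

b = (25/72, -9/1696, 4459/3816, -49/96)
c = (0, -5/3, 6/7, 1)
Ac = (0, 0, 159/637, 12/49)
Σ b_i: 25/72·1 + (-9/1696)·1 + 4459/3816·1 + (-49/96)·1 = 1 ✓
b·c: (-9/1696)·(-5/3) + 4459/3816·6/7 + (-49/96)·1 = 1/2 ✓
b·c²: (-9/1696)·25/9 + 4459/3816·36/49 + (-49/96)·1 = 1/3 ✓
b·Ac: 4459/3816·159/637 + (-49/96)·12/49 = 1/6 ✓
b·c³: (-9/1696)·(-125/27) + 4459/3816·216/343 + (-49/96)·1 = 1/4 ✓
b·(c∘Ac): 4459/3816·954/4459 + (-49/96)·12/49 = 1/8 ✓
b·Ac²: 4459/3816·(-265/637) + (-49/96)·(-164/147) = 1/12 ✓
b·A²c: (-49/96)·(-4/49) = 1/24 ✓; 4 stages ⇒ order 4.

4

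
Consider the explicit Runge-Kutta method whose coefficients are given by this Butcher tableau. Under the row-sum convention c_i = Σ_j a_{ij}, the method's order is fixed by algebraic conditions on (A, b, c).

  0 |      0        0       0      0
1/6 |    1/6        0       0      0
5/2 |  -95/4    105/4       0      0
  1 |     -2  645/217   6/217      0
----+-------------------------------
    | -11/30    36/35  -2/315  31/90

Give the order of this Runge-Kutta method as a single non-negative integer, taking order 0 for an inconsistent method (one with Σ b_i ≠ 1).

b = (-11/30, 36/35, -2/315, 31/90)
c = (0, 1/6, 5/2, 1)
Ac = (0, 0, 35/8, 35/62)
Σ b_i: (-11/30)·1 + 36/35·1 + (-2/315)·1 + 31/90·1 = 1 ✓
b·c: 36/35·1/6 + (-2/315)·5/2 + 31/90·1 = 1/2 ✓
b·c²: 36/35·1/36 + (-2/315)·25/4 + 31/90·1 = 1/3 ✓
b·Ac: (-2/315)·35/8 + 31/90·35/62 = 1/6 ✓
b·c³: 36/35·1/216 + (-2/315)·125/8 + 31/90·1 = 1/4 ✓
b·(c∘Ac): (-2/315)·175/16 + 31/90·35/62 = 1/8 ✓
b·Ac²: (-2/315)·35/48 + 31/90·95/372 = 1/12 ✓
b·A²c: 31/90·15/124 = 1/24 ✓; 4 stages ⇒ order 4.

4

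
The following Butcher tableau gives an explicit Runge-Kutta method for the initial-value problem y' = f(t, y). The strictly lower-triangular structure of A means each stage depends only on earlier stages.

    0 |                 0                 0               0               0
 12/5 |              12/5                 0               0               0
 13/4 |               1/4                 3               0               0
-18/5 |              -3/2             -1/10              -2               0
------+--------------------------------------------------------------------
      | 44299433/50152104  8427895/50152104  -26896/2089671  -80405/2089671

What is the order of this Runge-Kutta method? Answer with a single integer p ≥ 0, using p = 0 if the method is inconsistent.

3

b = (44299433/50152104, 8427895/50152104, -26896/2089671, -80405/2089671)
c = (0, 12/5, 13/4, -18/5)
Ac = (0, 0, 36/5, -337/50)
Σ b_i: 44299433/50152104·1 + 8427895/50152104·1 + (-26896/2089671)·1 + (-80405/2089671)·1 = 1 ✓
b·c: 8427895/50152104·12/5 + (-26896/2089671)·13/4 + (-80405/2089671)·(-18/5) = 1/2 ✓
b·c²: 8427895/50152104·144/25 + (-26896/2089671)·169/16 + (-80405/2089671)·324/25 = 1/3 ✓
b·Ac: (-26896/2089671)·36/5 + (-80405/2089671)·(-337/50) = 1/6 ✓
b·c³: 8427895/50152104·1728/125 + (-26896/2089671)·2197/64 + (-80405/2089671)·(-5832/125) = 153651079/41793420 ≠ 1/4 ⇒ order 3.
b·(c∘Ac): (-26896/2089671)·117/5 + (-80405/2089671)·3033/125 = -21502611/17413925 ≠ 1/8
b·Ac²: (-26896/2089671)·432/25 + (-80405/2089671)·(-21701/1000) = 51204241/83586840 ≠ 1/12
b·A²c: (-80405/2089671)·(-72/5) = 385944/696557 ≠ 1/24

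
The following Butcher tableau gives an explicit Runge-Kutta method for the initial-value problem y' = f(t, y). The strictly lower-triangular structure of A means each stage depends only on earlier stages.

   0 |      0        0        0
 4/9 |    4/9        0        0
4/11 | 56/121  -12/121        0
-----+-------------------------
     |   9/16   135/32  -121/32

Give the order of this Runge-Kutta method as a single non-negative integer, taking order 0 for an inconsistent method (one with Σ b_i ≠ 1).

3

b = (9/16, 135/32, -121/32)
c = (0, 4/9, 4/11)
Ac = (0, 0, -16/363)
Σ b_i: 9/16·1 + 135/32·1 + (-121/32)·1 = 1 ✓
b·c: 135/32·4/9 + (-121/32)·4/11 = 1/2 ✓
b·c²: 135/32·16/81 + (-121/32)·16/121 = 1/3 ✓
b·Ac: (-121/32)·(-16/363) = 1/6 ✓; 3 stages ⇒ order 3.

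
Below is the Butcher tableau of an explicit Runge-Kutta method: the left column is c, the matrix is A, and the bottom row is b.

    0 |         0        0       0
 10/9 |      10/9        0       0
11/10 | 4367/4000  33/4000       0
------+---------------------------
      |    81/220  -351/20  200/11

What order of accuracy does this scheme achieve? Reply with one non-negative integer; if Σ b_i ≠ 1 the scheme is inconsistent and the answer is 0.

b = (81/220, -351/20, 200/11)
c = (0, 10/9, 11/10)
Ac = (0, 0, 11/1200)
Σ b_i: 81/220·1 + (-351/20)·1 + 200/11·1 = 1 ✓
b·c: (-351/20)·10/9 + 200/11·11/10 = 1/2 ✓
b·c²: (-351/20)·100/81 + 200/11·121/100 = 1/3 ✓
b·Ac: 200/11·11/1200 = 1/6 ✓; 3 stages ⇒ order 3.

3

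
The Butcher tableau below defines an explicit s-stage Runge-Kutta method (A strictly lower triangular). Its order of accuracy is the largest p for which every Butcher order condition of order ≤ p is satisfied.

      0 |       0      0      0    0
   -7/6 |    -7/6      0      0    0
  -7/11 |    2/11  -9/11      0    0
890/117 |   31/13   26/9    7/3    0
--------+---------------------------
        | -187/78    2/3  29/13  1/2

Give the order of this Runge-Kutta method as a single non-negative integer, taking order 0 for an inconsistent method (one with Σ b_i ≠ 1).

b = (-187/78, 2/3, 29/13, 1/2)
c = (0, -7/6, -7/11, 890/117)
Ac = (0, 0, 21/22, -1442/297)
Σ b_i: (-187/78)·1 + 2/3·1 + 29/13·1 + 1/2·1 = 1 ✓
b·c: 2/3·(-7/6) + 29/13·(-7/11) + 1/2·890/117 = 53/33 ≠ 1/2 ⇒ order 1.

1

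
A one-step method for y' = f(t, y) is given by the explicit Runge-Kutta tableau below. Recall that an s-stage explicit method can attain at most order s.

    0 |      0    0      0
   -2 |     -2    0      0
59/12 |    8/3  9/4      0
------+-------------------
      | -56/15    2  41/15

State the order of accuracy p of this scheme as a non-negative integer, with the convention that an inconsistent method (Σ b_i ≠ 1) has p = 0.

b = (-56/15, 2, 41/15)
c = (0, -2, 59/12)
Ac = (0, 0, -9/2)
Σ b_i: (-56/15)·1 + 2·1 + 41/15·1 = 1 ✓
b·c: 2·(-2) + 41/15·59/12 = 1699/180 ≠ 1/2 ⇒ order 1.

1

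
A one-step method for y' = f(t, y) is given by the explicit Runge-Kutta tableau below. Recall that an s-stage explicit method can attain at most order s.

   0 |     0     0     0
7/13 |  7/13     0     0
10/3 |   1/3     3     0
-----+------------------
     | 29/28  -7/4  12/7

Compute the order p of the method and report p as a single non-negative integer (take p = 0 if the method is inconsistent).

1

b = (29/28, -7/4, 12/7)
c = (0, 7/13, 10/3)
Ac = (0, 0, 21/13)
Σ b_i: 29/28·1 + (-7/4)·1 + 12/7·1 = 1 ✓
b·c: (-7/4)·7/13 + 12/7·10/3 = 1737/364 ≠ 1/2 ⇒ order 1.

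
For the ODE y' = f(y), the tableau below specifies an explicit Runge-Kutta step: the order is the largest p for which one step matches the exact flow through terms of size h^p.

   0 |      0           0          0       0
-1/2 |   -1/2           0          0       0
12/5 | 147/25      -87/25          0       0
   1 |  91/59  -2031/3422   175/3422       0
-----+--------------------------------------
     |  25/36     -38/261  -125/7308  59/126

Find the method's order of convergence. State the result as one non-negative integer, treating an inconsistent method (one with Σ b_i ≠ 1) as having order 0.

b = (25/36, -38/261, -125/7308, 59/126)
c = (0, -1/2, 12/5, 1)
Ac = (0, 0, 87/50, 99/236)
Σ b_i: 25/36·1 + (-38/261)·1 + (-125/7308)·1 + 59/126·1 = 1 ✓
b·c: (-38/261)·(-1/2) + (-125/7308)·12/5 + 59/126·1 = 1/2 ✓
b·c²: (-38/261)·1/4 + (-125/7308)·144/25 + 59/126·1 = 1/3 ✓
b·Ac: (-125/7308)·87/50 + 59/126·99/236 = 1/6 ✓
b·c³: (-38/261)·(-1/8) + (-125/7308)·1728/125 + 59/126·1 = 1/4 ✓
b·(c∘Ac): (-125/7308)·522/125 + 59/126·99/236 = 1/8 ✓
b·Ac²: (-125/7308)·(-87/100) + 59/126·69/472 = 1/12 ✓
b·A²c: 59/126·21/236 = 1/24 ✓; 4 stages ⇒ order 4.

4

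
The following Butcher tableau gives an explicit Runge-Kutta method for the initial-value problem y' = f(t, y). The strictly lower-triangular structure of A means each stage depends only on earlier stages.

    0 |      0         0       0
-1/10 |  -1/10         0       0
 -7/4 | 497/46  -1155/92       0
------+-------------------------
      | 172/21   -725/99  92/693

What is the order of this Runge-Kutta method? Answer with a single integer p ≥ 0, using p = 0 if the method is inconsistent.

b = (172/21, -725/99, 92/693)
c = (0, -1/10, -7/4)
Ac = (0, 0, 231/184)
Σ b_i: 172/21·1 + (-725/99)·1 + 92/693·1 = 1 ✓
b·c: (-725/99)·(-1/10) + 92/693·(-7/4) = 1/2 ✓
b·c²: (-725/99)·1/100 + 92/693·49/16 = 1/3 ✓
b·Ac: 92/693·231/184 = 1/6 ✓; 3 stages ⇒ order 3.

3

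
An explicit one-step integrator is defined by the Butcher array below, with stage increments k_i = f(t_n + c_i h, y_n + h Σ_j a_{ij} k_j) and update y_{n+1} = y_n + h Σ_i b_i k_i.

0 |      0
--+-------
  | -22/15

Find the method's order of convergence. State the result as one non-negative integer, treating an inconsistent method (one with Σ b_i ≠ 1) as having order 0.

0

b = (-22/15)
c = (0)
Σ b_i: (-22/15)·1 = -22/15 ≠ 1 ⇒ order 0.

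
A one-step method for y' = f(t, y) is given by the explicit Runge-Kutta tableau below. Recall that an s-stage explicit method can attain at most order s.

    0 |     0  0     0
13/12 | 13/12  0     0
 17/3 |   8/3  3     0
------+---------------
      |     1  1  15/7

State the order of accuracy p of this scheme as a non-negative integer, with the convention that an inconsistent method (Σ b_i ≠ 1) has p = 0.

b = (1, 1, 15/7)
c = (0, 13/12, 17/3)
Ac = (0, 0, 13/4)
Σ b_i: 1·1 + 1·1 + 15/7·1 = 29/7 ≠ 1 ⇒ order 0.

0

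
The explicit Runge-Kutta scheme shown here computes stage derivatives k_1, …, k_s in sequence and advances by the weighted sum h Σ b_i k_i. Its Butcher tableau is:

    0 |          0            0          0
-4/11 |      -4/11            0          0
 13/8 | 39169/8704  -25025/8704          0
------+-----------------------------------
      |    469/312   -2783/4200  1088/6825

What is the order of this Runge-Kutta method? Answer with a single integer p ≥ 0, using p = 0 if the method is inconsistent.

3

b = (469/312, -2783/4200, 1088/6825)
c = (0, -4/11, 13/8)
Ac = (0, 0, 2275/2176)
Σ b_i: 469/312·1 + (-2783/4200)·1 + 1088/6825·1 = 1 ✓
b·c: (-2783/4200)·(-4/11) + 1088/6825·13/8 = 1/2 ✓
b·c²: (-2783/4200)·16/121 + 1088/6825·169/64 = 1/3 ✓
b·Ac: 1088/6825·2275/2176 = 1/6 ✓; 3 stages ⇒ order 3.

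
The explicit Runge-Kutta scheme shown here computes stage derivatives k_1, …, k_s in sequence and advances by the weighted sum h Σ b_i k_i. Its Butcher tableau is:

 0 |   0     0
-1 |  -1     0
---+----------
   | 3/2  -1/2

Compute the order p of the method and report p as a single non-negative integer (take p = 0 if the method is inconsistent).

2

b = (3/2, -1/2)
c = (0, -1)
Σ b_i: 3/2·1 + (-1/2)·1 = 1 ✓
b·c: (-1/2)·(-1) = 1/2 ✓; 2 stages ⇒ order 2.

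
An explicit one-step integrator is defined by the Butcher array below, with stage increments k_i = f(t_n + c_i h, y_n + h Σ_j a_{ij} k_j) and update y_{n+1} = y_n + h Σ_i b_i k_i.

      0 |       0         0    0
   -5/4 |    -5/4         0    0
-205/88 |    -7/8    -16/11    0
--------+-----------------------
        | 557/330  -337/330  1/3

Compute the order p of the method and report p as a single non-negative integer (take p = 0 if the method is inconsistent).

2

b = (557/330, -337/330, 1/3)
c = (0, -5/4, -205/88)
Ac = (0, 0, 20/11)
Σ b_i: 557/330·1 + (-337/330)·1 + 1/3·1 = 1 ✓
b·c: (-337/330)·(-5/4) + 1/3·(-205/88) = 1/2 ✓
b·c²: (-337/330)·25/16 + 1/3·42025/7744 = 4955/23232 ≠ 1/3 ⇒ order 2.
b·Ac: 1/3·20/11 = 20/33 ≠ 1/6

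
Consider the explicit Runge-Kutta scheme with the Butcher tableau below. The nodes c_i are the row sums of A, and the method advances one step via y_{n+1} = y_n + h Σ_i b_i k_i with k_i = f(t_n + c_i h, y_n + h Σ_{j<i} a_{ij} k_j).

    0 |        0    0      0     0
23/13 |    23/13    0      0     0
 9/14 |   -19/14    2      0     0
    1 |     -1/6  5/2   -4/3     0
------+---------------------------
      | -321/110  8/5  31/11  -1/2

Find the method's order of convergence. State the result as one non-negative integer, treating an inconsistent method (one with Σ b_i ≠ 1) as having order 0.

b = (-321/110, 8/5, 31/11, -1/2)
c = (0, 23/13, 9/14, 1)
Ac = (0, 0, 46/13, 649/182)
Σ b_i: (-321/110)·1 + 8/5·1 + 31/11·1 + (-1/2)·1 = 1 ✓
b·c: 8/5·23/13 + 31/11·9/14 + (-1/2)·1 = 20733/5005 ≠ 1/2 ⇒ order 1.

1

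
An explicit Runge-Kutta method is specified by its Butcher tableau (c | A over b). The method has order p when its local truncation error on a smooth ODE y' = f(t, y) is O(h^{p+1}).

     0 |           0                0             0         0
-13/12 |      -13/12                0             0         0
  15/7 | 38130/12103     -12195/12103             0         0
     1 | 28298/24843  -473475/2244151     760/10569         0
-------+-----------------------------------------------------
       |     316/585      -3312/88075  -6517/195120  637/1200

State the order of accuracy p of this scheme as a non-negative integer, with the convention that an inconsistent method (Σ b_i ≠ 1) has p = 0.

4

b = (316/585, -3312/88075, -6517/195120, 637/1200)
c = (0, -13/12, 15/7, 1)
Ac = (0, 0, 4065/3724, 75/196)
Σ b_i: 316/585·1 + (-3312/88075)·1 + (-6517/195120)·1 + 637/1200·1 = 1 ✓
b·c: (-3312/88075)·(-13/12) + (-6517/195120)·15/7 + 637/1200·1 = 1/2 ✓
b·c²: (-3312/88075)·169/144 + (-6517/195120)·225/49 + 637/1200·1 = 1/3 ✓
b·Ac: (-6517/195120)·4065/3724 + 637/1200·75/196 = 1/6 ✓
b·c³: (-3312/88075)·(-2197/1728) + (-6517/195120)·3375/343 + 637/1200·1 = 1/4 ✓
b·(c∘Ac): (-6517/195120)·60975/26068 + 637/1200·75/196 = 1/8 ✓
b·Ac²: (-6517/195120)·(-17615/14896) + 637/1200·2525/30576 = 1/12 ✓
b·A²c: 637/1200·50/637 = 1/24 ✓; 4 stages ⇒ order 4.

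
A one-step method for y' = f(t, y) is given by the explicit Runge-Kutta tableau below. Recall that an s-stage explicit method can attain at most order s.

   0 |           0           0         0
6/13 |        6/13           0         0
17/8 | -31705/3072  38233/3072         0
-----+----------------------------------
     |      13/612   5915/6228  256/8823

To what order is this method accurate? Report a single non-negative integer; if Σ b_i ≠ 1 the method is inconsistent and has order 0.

b = (13/612, 5915/6228, 256/8823)
c = (0, 6/13, 17/8)
Ac = (0, 0, 2941/512)
Σ b_i: 13/612·1 + 5915/6228·1 + 256/8823·1 = 1 ✓
b·c: 5915/6228·6/13 + 256/8823·17/8 = 1/2 ✓
b·c²: 5915/6228·36/169 + 256/8823·289/64 = 1/3 ✓
b·Ac: 256/8823·2941/512 = 1/6 ✓; 3 stages ⇒ order 3.

3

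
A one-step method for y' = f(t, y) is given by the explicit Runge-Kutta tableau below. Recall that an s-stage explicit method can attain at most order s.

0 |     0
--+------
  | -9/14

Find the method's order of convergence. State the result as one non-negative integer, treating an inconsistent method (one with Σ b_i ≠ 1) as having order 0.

0

b = (-9/14)
c = (0)
Σ b_i: (-9/14)·1 = -9/14 ≠ 1 ⇒ order 0.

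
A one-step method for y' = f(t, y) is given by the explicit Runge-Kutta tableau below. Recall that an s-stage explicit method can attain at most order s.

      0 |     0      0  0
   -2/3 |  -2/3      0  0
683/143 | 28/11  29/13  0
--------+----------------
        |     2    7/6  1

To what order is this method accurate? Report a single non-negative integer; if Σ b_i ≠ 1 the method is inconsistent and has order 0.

0

b = (2, 7/6, 1)
c = (0, -2/3, 683/143)
Ac = (0, 0, -58/39)
Σ b_i: 2·1 + 7/6·1 + 1·1 = 25/6 ≠ 1 ⇒ order 0.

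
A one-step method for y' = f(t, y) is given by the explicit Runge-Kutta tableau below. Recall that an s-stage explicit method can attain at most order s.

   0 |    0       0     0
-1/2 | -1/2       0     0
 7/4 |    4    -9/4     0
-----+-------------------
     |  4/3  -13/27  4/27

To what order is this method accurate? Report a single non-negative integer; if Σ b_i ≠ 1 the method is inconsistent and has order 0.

b = (4/3, -13/27, 4/27)
c = (0, -1/2, 7/4)
Ac = (0, 0, 9/8)
Σ b_i: 4/3·1 + (-13/27)·1 + 4/27·1 = 1 ✓
b·c: (-13/27)·(-1/2) + 4/27·7/4 = 1/2 ✓
b·c²: (-13/27)·1/4 + 4/27·49/16 = 1/3 ✓
b·Ac: 4/27·9/8 = 1/6 ✓; 3 stages ⇒ order 3.

3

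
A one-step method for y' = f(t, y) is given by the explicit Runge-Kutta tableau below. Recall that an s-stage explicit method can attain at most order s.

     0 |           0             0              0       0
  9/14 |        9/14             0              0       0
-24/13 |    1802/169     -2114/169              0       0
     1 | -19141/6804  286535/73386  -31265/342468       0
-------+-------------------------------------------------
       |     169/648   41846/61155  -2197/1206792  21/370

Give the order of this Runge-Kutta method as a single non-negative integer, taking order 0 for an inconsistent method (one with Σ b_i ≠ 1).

4

b = (169/648, 41846/61155, -2197/1206792, 21/370)
c = (0, 9/14, -24/13, 1)
Ac = (0, 0, -1359/169, 75/28)
Σ b_i: 169/648·1 + 41846/61155·1 + (-2197/1206792)·1 + 21/370·1 = 1 ✓
b·c: 41846/61155·9/14 + (-2197/1206792)·(-24/13) + 21/370·1 = 1/2 ✓
b·c²: 41846/61155·81/196 + (-2197/1206792)·576/169 + 21/370·1 = 1/3 ✓
b·Ac: (-2197/1206792)·(-1359/169) + 21/370·75/28 = 1/6 ✓
b·c³: 41846/61155·729/2744 + (-2197/1206792)·(-13824/2197) + 21/370·1 = 1/4 ✓
b·(c∘Ac): (-2197/1206792)·32616/2197 + 21/370·75/28 = 1/8 ✓
b·Ac²: (-2197/1206792)·(-12231/2366) + 21/370·4595/3528 = 1/12 ✓
b·A²c: 21/370·185/252 = 1/24 ✓; 4 stages ⇒ order 4.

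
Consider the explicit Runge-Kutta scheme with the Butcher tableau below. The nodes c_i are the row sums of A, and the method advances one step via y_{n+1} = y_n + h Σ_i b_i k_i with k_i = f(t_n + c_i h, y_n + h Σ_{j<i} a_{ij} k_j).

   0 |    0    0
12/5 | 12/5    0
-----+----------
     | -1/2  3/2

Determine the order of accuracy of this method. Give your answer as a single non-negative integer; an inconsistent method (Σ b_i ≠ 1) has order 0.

b = (-1/2, 3/2)
c = (0, 12/5)
Σ b_i: (-1/2)·1 + 3/2·1 = 1 ✓
b·c: 3/2·12/5 = 18/5 ≠ 1/2 ⇒ order 1.

1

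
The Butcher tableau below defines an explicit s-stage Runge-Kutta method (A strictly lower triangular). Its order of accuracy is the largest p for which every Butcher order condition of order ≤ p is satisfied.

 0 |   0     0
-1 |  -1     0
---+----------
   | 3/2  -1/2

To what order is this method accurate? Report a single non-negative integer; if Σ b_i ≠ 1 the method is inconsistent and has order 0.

2

b = (3/2, -1/2)
c = (0, -1)
Σ b_i: 3/2·1 + (-1/2)·1 = 1 ✓
b·c: (-1/2)·(-1) = 1/2 ✓; 2 stages ⇒ order 2.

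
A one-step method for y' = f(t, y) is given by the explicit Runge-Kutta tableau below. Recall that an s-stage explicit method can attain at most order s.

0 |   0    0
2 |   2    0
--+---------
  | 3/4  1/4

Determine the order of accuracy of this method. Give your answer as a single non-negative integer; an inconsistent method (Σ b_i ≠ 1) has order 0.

b = (3/4, 1/4)
c = (0, 2)
Σ b_i: 3/4·1 + 1/4·1 = 1 ✓
b·c: 1/4·2 = 1/2 ✓; 2 stages ⇒ order 2.

2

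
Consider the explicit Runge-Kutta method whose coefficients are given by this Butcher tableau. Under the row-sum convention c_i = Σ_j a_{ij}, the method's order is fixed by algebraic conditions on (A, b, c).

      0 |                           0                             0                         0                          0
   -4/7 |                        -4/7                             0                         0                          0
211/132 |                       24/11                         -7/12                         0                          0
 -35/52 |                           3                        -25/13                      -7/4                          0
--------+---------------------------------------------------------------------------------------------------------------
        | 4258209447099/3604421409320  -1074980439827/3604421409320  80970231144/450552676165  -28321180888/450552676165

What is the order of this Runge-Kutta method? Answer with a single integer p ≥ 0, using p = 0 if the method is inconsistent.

3

b = (4258209447099/3604421409320, -1074980439827/3604421409320, 80970231144/450552676165, -28321180888/450552676165)
c = (0, -4/7, 211/132, -35/52)
Ac = (0, 0, 1/3, -81607/48048)
Σ b_i: 4258209447099/3604421409320·1 + (-1074980439827/3604421409320)·1 + 80970231144/450552676165·1 + (-28321180888/450552676165)·1 = 1 ✓
b·c: (-1074980439827/3604421409320)·(-4/7) + 80970231144/450552676165·211/132 + (-28321180888/450552676165)·(-35/52) = 1/2 ✓
b·c²: (-1074980439827/3604421409320)·16/49 + 80970231144/450552676165·44521/17424 + (-28321180888/450552676165)·1225/2704 = 1/3 ✓
b·Ac: 80970231144/450552676165·1/3 + (-28321180888/450552676165)·(-81607/48048) = 1/6 ✓
b·c³: (-1074980439827/3604421409320)·(-64/343) + 80970231144/450552676165·9393931/2299968 + (-28321180888/450552676165)·(-42875/140608) = 1313227685331061/1623611623828194 ≠ 1/4 ⇒ order 3.
b·(c∘Ac): 80970231144/450552676165·211/396 + (-28321180888/450552676165)·408035/356928 = 258404617781/10813264227960 ≠ 1/8
b·Ac²: 80970231144/450552676165·(-4/21) + (-28321180888/450552676165)·(-226397539/44396352) = 143035092542453/499572807331752 ≠ 1/12
b·A²c: (-28321180888/450552676165)·(-7/12) = 49562066554/1351658028495 ≠ 1/24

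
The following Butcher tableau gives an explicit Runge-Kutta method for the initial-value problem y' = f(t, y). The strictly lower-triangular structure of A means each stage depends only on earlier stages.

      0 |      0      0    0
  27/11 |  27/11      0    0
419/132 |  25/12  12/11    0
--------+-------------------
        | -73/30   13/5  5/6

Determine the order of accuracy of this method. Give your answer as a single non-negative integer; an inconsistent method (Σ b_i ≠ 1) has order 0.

1

b = (-73/30, 13/5, 5/6)
c = (0, 27/11, 419/132)
Ac = (0, 0, 324/121)
Σ b_i: (-73/30)·1 + 13/5·1 + 5/6·1 = 1 ✓
b·c: 13/5·27/11 + 5/6·419/132 = 35747/3960 ≠ 1/2 ⇒ order 1.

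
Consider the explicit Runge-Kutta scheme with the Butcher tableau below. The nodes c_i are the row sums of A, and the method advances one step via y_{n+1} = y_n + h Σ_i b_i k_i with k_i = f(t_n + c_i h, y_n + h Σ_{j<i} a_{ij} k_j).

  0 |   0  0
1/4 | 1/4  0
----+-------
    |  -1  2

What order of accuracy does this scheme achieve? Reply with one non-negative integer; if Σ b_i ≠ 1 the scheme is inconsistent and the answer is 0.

b = (-1, 2)
c = (0, 1/4)
Σ b_i: (-1)·1 + 2·1 = 1 ✓
b·c: 2·1/4 = 1/2 ✓; 2 stages ⇒ order 2.

2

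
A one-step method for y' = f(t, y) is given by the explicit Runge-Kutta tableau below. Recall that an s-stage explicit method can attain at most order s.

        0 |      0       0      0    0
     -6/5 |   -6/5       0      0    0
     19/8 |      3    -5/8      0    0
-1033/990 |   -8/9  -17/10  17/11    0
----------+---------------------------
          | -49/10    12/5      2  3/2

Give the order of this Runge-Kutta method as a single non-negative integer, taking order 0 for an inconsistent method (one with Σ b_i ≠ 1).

b = (-49/10, 12/5, 2, 3/2)
c = (0, -6/5, 19/8, -1033/990)
Ac = (0, 0, 3/4, 12563/2200)
Σ b_i: (-49/10)·1 + 12/5·1 + 2·1 + 3/2·1 = 1 ✓
b·c: 12/5·(-6/5) + 2·19/8 + 3/2·(-1033/990) = 503/1650 ≠ 1/2 ⇒ order 1.

1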